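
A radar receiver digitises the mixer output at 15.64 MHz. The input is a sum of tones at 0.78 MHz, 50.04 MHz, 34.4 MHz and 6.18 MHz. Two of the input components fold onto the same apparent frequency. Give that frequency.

3.12 MHz

fs/2 = 7.82 MHz.
0.78 MHz ≤ fs/2 = 7.82 MHz, passes unchanged.
50.04 MHz mod fs = 3.12 MHz.
3.12 MHz ≤ fs/2 = 7.82 MHz, appears at 3.12 MHz.
34.4 MHz mod fs = 3.12 MHz.
3.12 MHz ≤ fs/2 = 7.82 MHz, appears at 3.12 MHz.
6.18 MHz ≤ fs/2 = 7.82 MHz, passes unchanged.
34.4 MHz and 50.04 MHz both map to 3.12 MHz.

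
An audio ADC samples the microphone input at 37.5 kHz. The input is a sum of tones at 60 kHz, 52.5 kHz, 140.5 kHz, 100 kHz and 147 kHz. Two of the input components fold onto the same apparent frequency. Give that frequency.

fs/2 = 18.75 kHz.
60 kHz mod fs = 22.5 kHz.
22.5 kHz > fs/2 = 18.75 kHz, folds to fs − 22.5 kHz = 15 kHz.
52.5 kHz mod fs = 15 kHz.
15 kHz ≤ fs/2 = 18.75 kHz, appears at 15 kHz.
140.5 kHz mod fs = 28 kHz.
28 kHz > fs/2 = 18.75 kHz, folds to fs − 28 kHz = 9.5 kHz.
100 kHz mod fs = 25 kHz.
25 kHz > fs/2 = 18.75 kHz, folds to fs − 25 kHz = 12.5 kHz.
147 kHz mod fs = 34.5 kHz.
34.5 kHz > fs/2 = 18.75 kHz, folds to fs − 34.5 kHz = 3 kHz.
52.5 kHz and 60 kHz both map to 15 kHz.

15 kHz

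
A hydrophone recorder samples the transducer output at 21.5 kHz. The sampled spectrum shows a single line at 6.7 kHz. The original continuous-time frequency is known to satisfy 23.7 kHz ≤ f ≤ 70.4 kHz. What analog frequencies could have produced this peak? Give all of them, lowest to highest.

28.2 kHz, 36.3 kHz, 49.7 kHz, 57.8 kHz

Frequencies that alias to 6.7 kHz are k·fs ± 6.7 kHz for integer k ≥ 0.
k=0: 6.7 kHz.
k=1: 14.8 kHz, 28.2 kHz.
k=2: 36.3 kHz, 49.7 kHz.
k=3: 57.8 kHz, 71.2 kHz.
k=4: 79.3 kHz, 92.7 kHz.
Within [23.7 kHz, 70.4 kHz]: 28.2 kHz, 36.3 kHz, 49.7 kHz, 57.8 kHz.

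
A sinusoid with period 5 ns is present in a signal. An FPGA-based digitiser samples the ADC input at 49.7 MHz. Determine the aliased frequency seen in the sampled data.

1.2 MHz

T = 5 ns → f = 1/T = 200 MHz.
200 MHz mod fs = 1.2 MHz.
1.2 MHz ≤ fs/2 = 24.85 MHz, appears at 1.2 MHz.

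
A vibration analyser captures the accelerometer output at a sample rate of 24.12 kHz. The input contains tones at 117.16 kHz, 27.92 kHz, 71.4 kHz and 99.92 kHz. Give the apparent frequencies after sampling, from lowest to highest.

0.96 kHz, 3.44 kHz, 3.8 kHz

fs/2 = 12.06 kHz.
117.16 kHz mod fs = 20.68 kHz.
20.68 kHz > fs/2 = 12.06 kHz, folds to fs − 20.68 kHz = 3.44 kHz.
27.92 kHz mod fs = 3.8 kHz.
3.8 kHz ≤ fs/2 = 12.06 kHz, appears at 3.8 kHz.
71.4 kHz mod fs = 23.16 kHz.
23.16 kHz > fs/2 = 12.06 kHz, folds to fs − 23.16 kHz = 0.96 kHz.
99.92 kHz mod fs = 3.44 kHz.
3.44 kHz ≤ fs/2 = 12.06 kHz, appears at 3.44 kHz.
Distinct values: {0.96 kHz, 3.44 kHz, 3.8 kHz}.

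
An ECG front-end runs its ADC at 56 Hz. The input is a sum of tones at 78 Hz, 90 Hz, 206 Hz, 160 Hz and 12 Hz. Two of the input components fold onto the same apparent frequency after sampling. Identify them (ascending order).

fs/2 = 28 Hz.
78 Hz mod fs = 22 Hz.
22 Hz ≤ fs/2 = 28 Hz, appears at 22 Hz.
90 Hz mod fs = 34 Hz.
34 Hz > fs/2 = 28 Hz, folds to fs − 34 Hz = 22 Hz.
206 Hz mod fs = 38 Hz.
38 Hz > fs/2 = 28 Hz, folds to fs − 38 Hz = 18 Hz.
160 Hz mod fs = 48 Hz.
48 Hz > fs/2 = 28 Hz, folds to fs − 48 Hz = 8 Hz.
12 Hz ≤ fs/2 = 28 Hz, passes unchanged.
78 Hz and 90 Hz both map to 22 Hz.

78 Hz, 90 Hz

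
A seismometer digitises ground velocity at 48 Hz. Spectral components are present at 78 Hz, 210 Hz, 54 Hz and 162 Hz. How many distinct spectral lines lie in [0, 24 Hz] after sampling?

fs/2 = 24 Hz.
78 Hz mod fs = 30 Hz.
30 Hz > fs/2 = 24 Hz, folds to fs − 30 Hz = 18 Hz.
210 Hz mod fs = 18 Hz.
18 Hz ≤ fs/2 = 24 Hz, appears at 18 Hz.
54 Hz mod fs = 6 Hz.
6 Hz ≤ fs/2 = 24 Hz, appears at 6 Hz.
162 Hz mod fs = 18 Hz.
18 Hz ≤ fs/2 = 24 Hz, appears at 18 Hz.
Distinct values: {6 Hz, 18 Hz} → 2.

2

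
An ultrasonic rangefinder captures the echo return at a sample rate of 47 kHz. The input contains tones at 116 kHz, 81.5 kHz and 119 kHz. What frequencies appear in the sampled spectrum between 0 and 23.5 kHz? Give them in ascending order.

12.5 kHz, 22 kHz

fs/2 = 23.5 kHz.
116 kHz mod fs = 22 kHz.
22 kHz ≤ fs/2 = 23.5 kHz, appears at 22 kHz.
81.5 kHz mod fs = 34.5 kHz.
34.5 kHz > fs/2 = 23.5 kHz, folds to fs − 34.5 kHz = 12.5 kHz.
119 kHz mod fs = 25 kHz.
25 kHz > fs/2 = 23.5 kHz, folds to fs − 25 kHz = 22 kHz.
Distinct values: {12.5 kHz, 22 kHz}.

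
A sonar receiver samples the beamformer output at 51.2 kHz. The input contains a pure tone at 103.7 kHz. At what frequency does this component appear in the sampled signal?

103.7 kHz mod fs = 1.3 kHz.
1.3 kHz ≤ fs/2 = 25.6 kHz, appears at 1.3 kHz.

1.3 kHz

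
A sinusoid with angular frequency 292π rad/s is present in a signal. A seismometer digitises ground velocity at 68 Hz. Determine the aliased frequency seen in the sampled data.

ω = 292π rad/s → f = ω/(2π) = 146 Hz.
146 Hz mod fs = 10 Hz.
10 Hz ≤ fs/2 = 34 Hz, appears at 10 Hz.

10 Hz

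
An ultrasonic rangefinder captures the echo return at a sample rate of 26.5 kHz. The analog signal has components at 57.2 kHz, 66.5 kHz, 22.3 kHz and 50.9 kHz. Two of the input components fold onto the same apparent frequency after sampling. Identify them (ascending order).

fs/2 = 13.25 kHz.
57.2 kHz mod fs = 4.2 kHz.
4.2 kHz ≤ fs/2 = 13.25 kHz, appears at 4.2 kHz.
66.5 kHz mod fs = 13.5 kHz.
13.5 kHz > fs/2 = 13.25 kHz, folds to fs − 13.5 kHz = 13 kHz.
22.3 kHz > fs/2 = 13.25 kHz, folds to fs − 22.3 kHz = 4.2 kHz.
50.9 kHz mod fs = 24.4 kHz.
24.4 kHz > fs/2 = 13.25 kHz, folds to fs − 24.4 kHz = 2.1 kHz.
22.3 kHz and 57.2 kHz both map to 4.2 kHz.

22.3 kHz, 57.2 kHz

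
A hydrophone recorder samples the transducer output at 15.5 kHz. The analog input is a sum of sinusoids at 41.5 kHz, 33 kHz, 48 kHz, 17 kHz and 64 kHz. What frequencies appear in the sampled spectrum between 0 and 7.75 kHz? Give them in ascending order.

1.5 kHz, 2 kHz, 5 kHz

fs/2 = 7.75 kHz.
41.5 kHz mod fs = 10.5 kHz.
10.5 kHz > fs/2 = 7.75 kHz, folds to fs − 10.5 kHz = 5 kHz.
33 kHz mod fs = 2 kHz.
2 kHz ≤ fs/2 = 7.75 kHz, appears at 2 kHz.
48 kHz mod fs = 1.5 kHz.
1.5 kHz ≤ fs/2 = 7.75 kHz, appears at 1.5 kHz.
17 kHz mod fs = 1.5 kHz.
1.5 kHz ≤ fs/2 = 7.75 kHz, appears at 1.5 kHz.
64 kHz mod fs = 2 kHz.
2 kHz ≤ fs/2 = 7.75 kHz, appears at 2 kHz.
Distinct values: {1.5 kHz, 2 kHz, 5 kHz}.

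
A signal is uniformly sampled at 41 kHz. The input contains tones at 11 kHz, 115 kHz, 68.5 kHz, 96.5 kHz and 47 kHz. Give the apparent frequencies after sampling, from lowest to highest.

6 kHz, 8 kHz, 11 kHz, 13.5 kHz, 14.5 kHz

fs/2 = 20.5 kHz.
11 kHz ≤ fs/2 = 20.5 kHz, passes unchanged.
115 kHz mod fs = 33 kHz.
33 kHz > fs/2 = 20.5 kHz, folds to fs − 33 kHz = 8 kHz.
68.5 kHz mod fs = 27.5 kHz.
27.5 kHz > fs/2 = 20.5 kHz, folds to fs − 27.5 kHz = 13.5 kHz.
96.5 kHz mod fs = 14.5 kHz.
14.5 kHz ≤ fs/2 = 20.5 kHz, appears at 14.5 kHz.
47 kHz mod fs = 6 kHz.
6 kHz ≤ fs/2 = 20.5 kHz, appears at 6 kHz.
Distinct values: {6 kHz, 8 kHz, 11 kHz, 13.5 kHz, 14.5 kHz}.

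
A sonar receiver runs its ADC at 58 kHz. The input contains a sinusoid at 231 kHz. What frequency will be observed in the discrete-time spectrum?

1 kHz

231 kHz mod fs = 57 kHz.
57 kHz > fs/2 = 29 kHz, folds to fs − 57 kHz = 1 kHz.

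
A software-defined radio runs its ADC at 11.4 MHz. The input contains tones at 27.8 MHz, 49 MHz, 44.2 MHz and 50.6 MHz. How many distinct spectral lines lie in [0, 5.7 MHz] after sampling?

fs/2 = 5.7 MHz.
27.8 MHz mod fs = 5 MHz.
5 MHz ≤ fs/2 = 5.7 MHz, appears at 5 MHz.
49 MHz mod fs = 3.4 MHz.
3.4 MHz ≤ fs/2 = 5.7 MHz, appears at 3.4 MHz.
44.2 MHz mod fs = 10 MHz.
10 MHz > fs/2 = 5.7 MHz, folds to fs − 10 MHz = 1.4 MHz.
50.6 MHz mod fs = 5 MHz.
5 MHz ≤ fs/2 = 5.7 MHz, appears at 5 MHz.
Distinct values: {1.4 MHz, 3.4 MHz, 5 MHz} → 3.

3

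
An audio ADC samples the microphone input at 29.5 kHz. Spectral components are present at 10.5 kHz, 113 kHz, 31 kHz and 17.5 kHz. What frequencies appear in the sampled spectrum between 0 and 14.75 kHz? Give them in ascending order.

fs/2 = 14.75 kHz.
10.5 kHz ≤ fs/2 = 14.75 kHz, passes unchanged.
113 kHz mod fs = 24.5 kHz.
24.5 kHz > fs/2 = 14.75 kHz, folds to fs − 24.5 kHz = 5 kHz.
31 kHz mod fs = 1.5 kHz.
1.5 kHz ≤ fs/2 = 14.75 kHz, appears at 1.5 kHz.
17.5 kHz > fs/2 = 14.75 kHz, folds to fs − 17.5 kHz = 12 kHz.
Distinct values: {1.5 kHz, 5 kHz, 10.5 kHz, 12 kHz}.

1.5 kHz, 5 kHz, 10.5 kHz, 12 kHz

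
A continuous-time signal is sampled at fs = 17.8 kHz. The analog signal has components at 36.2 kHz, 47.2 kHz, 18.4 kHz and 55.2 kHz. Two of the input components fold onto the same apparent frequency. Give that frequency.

fs/2 = 8.9 kHz.
36.2 kHz mod fs = 0.6 kHz.
0.6 kHz ≤ fs/2 = 8.9 kHz, appears at 0.6 kHz.
47.2 kHz mod fs = 11.6 kHz.
11.6 kHz > fs/2 = 8.9 kHz, folds to fs − 11.6 kHz = 6.2 kHz.
18.4 kHz mod fs = 0.6 kHz.
0.6 kHz ≤ fs/2 = 8.9 kHz, appears at 0.6 kHz.
55.2 kHz mod fs = 1.8 kHz.
1.8 kHz ≤ fs/2 = 8.9 kHz, appears at 1.8 kHz.
18.4 kHz and 36.2 kHz both map to 0.6 kHz.

0.6 kHz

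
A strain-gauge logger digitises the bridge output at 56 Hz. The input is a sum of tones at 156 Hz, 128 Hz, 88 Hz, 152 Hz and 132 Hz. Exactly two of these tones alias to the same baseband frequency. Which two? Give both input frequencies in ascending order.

128 Hz, 152 Hz

fs/2 = 28 Hz.
156 Hz mod fs = 44 Hz.
44 Hz > fs/2 = 28 Hz, folds to fs − 44 Hz = 12 Hz.
128 Hz mod fs = 16 Hz.
16 Hz ≤ fs/2 = 28 Hz, appears at 16 Hz.
88 Hz mod fs = 32 Hz.
32 Hz > fs/2 = 28 Hz, folds to fs − 32 Hz = 24 Hz.
152 Hz mod fs = 40 Hz.
40 Hz > fs/2 = 28 Hz, folds to fs − 40 Hz = 16 Hz.
132 Hz mod fs = 20 Hz.
20 Hz ≤ fs/2 = 28 Hz, appears at 20 Hz.
128 Hz and 152 Hz both map to 16 Hz.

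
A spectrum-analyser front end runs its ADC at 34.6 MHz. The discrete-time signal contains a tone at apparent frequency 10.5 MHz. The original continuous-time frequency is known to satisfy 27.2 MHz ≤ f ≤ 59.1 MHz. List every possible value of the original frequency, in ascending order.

Frequencies that alias to 10.5 MHz are k·fs ± 10.5 MHz for integer k ≥ 0.
k=0: 10.5 MHz.
k=1: 24.1 MHz, 45.1 MHz.
k=2: 58.7 MHz, 79.7 MHz.
k=3: 93.3 MHz, 114.3 MHz.
Within [27.2 MHz, 59.1 MHz]: 45.1 MHz, 58.7 MHz.

45.1 MHz, 58.7 MHz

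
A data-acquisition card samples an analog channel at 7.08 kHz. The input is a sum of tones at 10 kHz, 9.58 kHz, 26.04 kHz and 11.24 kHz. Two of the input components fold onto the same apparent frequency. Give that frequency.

fs/2 = 3.54 kHz.
10 kHz mod fs = 2.92 kHz.
2.92 kHz ≤ fs/2 = 3.54 kHz, appears at 2.92 kHz.
9.58 kHz mod fs = 2.5 kHz.
2.5 kHz ≤ fs/2 = 3.54 kHz, appears at 2.5 kHz.
26.04 kHz mod fs = 4.8 kHz.
4.8 kHz > fs/2 = 3.54 kHz, folds to fs − 4.8 kHz = 2.28 kHz.
11.24 kHz mod fs = 4.16 kHz.
4.16 kHz > fs/2 = 3.54 kHz, folds to fs − 4.16 kHz = 2.92 kHz.
10 kHz and 11.24 kHz both map to 2.92 kHz.

2.92 kHz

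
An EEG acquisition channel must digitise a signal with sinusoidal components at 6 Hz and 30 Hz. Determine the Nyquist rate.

Highest-frequency component: 30 Hz.
Nyquist rate = 2 × 30 Hz = 60 Hz.

60 Hz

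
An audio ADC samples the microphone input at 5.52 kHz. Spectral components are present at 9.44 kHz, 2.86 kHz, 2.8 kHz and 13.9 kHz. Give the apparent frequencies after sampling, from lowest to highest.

fs/2 = 2.76 kHz.
9.44 kHz mod fs = 3.92 kHz.
3.92 kHz > fs/2 = 2.76 kHz, folds to fs − 3.92 kHz = 1.6 kHz.
2.86 kHz > fs/2 = 2.76 kHz, folds to fs − 2.86 kHz = 2.66 kHz.
2.8 kHz > fs/2 = 2.76 kHz, folds to fs − 2.8 kHz = 2.72 kHz.
13.9 kHz mod fs = 2.86 kHz.
2.86 kHz > fs/2 = 2.76 kHz, folds to fs − 2.86 kHz = 2.66 kHz.
Distinct values: {1.6 kHz, 2.66 kHz, 2.72 kHz}.

1.6 kHz, 2.66 kHz, 2.72 kHz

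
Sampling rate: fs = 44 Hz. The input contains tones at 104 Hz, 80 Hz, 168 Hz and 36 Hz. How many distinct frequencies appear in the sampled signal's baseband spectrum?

fs/2 = 22 Hz.
104 Hz mod fs = 16 Hz.
16 Hz ≤ fs/2 = 22 Hz, appears at 16 Hz.
80 Hz mod fs = 36 Hz.
36 Hz > fs/2 = 22 Hz, folds to fs − 36 Hz = 8 Hz.
168 Hz mod fs = 36 Hz.
36 Hz > fs/2 = 22 Hz, folds to fs − 36 Hz = 8 Hz.
36 Hz > fs/2 = 22 Hz, folds to fs − 36 Hz = 8 Hz.
Distinct values: {8 Hz, 16 Hz} → 2.

2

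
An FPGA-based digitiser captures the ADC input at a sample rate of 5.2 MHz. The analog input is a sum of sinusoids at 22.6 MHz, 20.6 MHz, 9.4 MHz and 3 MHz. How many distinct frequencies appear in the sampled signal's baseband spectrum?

fs/2 = 2.6 MHz.
22.6 MHz mod fs = 1.8 MHz.
1.8 MHz ≤ fs/2 = 2.6 MHz, appears at 1.8 MHz.
20.6 MHz mod fs = 5 MHz.
5 MHz > fs/2 = 2.6 MHz, folds to fs − 5 MHz = 0.2 MHz.
9.4 MHz mod fs = 4.2 MHz.
4.2 MHz > fs/2 = 2.6 MHz, folds to fs − 4.2 MHz = 1 MHz.
3 MHz > fs/2 = 2.6 MHz, folds to fs − 3 MHz = 2.2 MHz.
Distinct values: {0.2 MHz, 1 MHz, 1.8 MHz, 2.2 MHz} → 4.

4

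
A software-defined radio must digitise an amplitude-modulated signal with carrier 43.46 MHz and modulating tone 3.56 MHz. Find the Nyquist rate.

94.04 MHz

AM sidebands sit at fc ± fm = 39.9 MHz and 47.02 MHz.
Highest-frequency component: 47.02 MHz.
Nyquist rate = 2 × 47.02 MHz = 94.04 MHz.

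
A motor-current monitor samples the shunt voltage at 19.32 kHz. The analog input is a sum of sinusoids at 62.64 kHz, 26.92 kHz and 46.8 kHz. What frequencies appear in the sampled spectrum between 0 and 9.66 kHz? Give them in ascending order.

4.68 kHz, 7.6 kHz, 8.16 kHz

fs/2 = 9.66 kHz.
62.64 kHz mod fs = 4.68 kHz.
4.68 kHz ≤ fs/2 = 9.66 kHz, appears at 4.68 kHz.
26.92 kHz mod fs = 7.6 kHz.
7.6 kHz ≤ fs/2 = 9.66 kHz, appears at 7.6 kHz.
46.8 kHz mod fs = 8.16 kHz.
8.16 kHz ≤ fs/2 = 9.66 kHz, appears at 8.16 kHz.
Distinct values: {4.68 kHz, 7.6 kHz, 8.16 kHz}.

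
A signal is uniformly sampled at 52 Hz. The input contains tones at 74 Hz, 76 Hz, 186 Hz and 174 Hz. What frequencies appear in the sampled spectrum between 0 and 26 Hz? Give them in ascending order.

18 Hz, 22 Hz, 24 Hz

fs/2 = 26 Hz.
74 Hz mod fs = 22 Hz.
22 Hz ≤ fs/2 = 26 Hz, appears at 22 Hz.
76 Hz mod fs = 24 Hz.
24 Hz ≤ fs/2 = 26 Hz, appears at 24 Hz.
186 Hz mod fs = 30 Hz.
30 Hz > fs/2 = 26 Hz, folds to fs − 30 Hz = 22 Hz.
174 Hz mod fs = 18 Hz.
18 Hz ≤ fs/2 = 26 Hz, appears at 18 Hz.
Distinct values: {18 Hz, 22 Hz, 24 Hz}.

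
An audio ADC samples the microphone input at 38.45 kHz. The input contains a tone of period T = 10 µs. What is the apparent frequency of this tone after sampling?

T = 10 µs → f = 1/T = 100 kHz.
100 kHz mod fs = 23.1 kHz.
23.1 kHz > fs/2 = 19.225 kHz, folds to fs − 23.1 kHz = 15.35 kHz.

15.35 kHz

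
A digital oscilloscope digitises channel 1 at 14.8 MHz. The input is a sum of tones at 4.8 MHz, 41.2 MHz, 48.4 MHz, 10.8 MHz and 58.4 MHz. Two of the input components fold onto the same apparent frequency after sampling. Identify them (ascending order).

10.8 MHz, 48.4 MHz

fs/2 = 7.4 MHz.
4.8 MHz ≤ fs/2 = 7.4 MHz, passes unchanged.
41.2 MHz mod fs = 11.6 MHz.
11.6 MHz > fs/2 = 7.4 MHz, folds to fs − 11.6 MHz = 3.2 MHz.
48.4 MHz mod fs = 4 MHz.
4 MHz ≤ fs/2 = 7.4 MHz, appears at 4 MHz.
10.8 MHz > fs/2 = 7.4 MHz, folds to fs − 10.8 MHz = 4 MHz.
58.4 MHz mod fs = 14 MHz.
14 MHz > fs/2 = 7.4 MHz, folds to fs − 14 MHz = 0.8 MHz.
10.8 MHz and 48.4 MHz both map to 4 MHz.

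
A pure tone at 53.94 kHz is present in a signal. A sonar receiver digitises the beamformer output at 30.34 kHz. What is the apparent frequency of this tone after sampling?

53.94 kHz mod fs = 23.6 kHz.
23.6 kHz > fs/2 = 15.17 kHz, folds to fs − 23.6 kHz = 6.74 kHz.

6.74 kHz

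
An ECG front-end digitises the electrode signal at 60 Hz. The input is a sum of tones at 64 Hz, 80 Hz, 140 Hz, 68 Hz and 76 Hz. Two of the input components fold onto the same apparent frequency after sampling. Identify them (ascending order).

fs/2 = 30 Hz.
64 Hz mod fs = 4 Hz.
4 Hz ≤ fs/2 = 30 Hz, appears at 4 Hz.
80 Hz mod fs = 20 Hz.
20 Hz ≤ fs/2 = 30 Hz, appears at 20 Hz.
140 Hz mod fs = 20 Hz.
20 Hz ≤ fs/2 = 30 Hz, appears at 20 Hz.
68 Hz mod fs = 8 Hz.
8 Hz ≤ fs/2 = 30 Hz, appears at 8 Hz.
76 Hz mod fs = 16 Hz.
16 Hz ≤ fs/2 = 30 Hz, appears at 16 Hz.
80 Hz and 140 Hz both map to 20 Hz.

80 Hz, 140 Hz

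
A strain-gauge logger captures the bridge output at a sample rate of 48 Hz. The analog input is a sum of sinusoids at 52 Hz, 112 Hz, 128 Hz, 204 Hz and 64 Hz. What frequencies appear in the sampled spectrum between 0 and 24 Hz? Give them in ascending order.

fs/2 = 24 Hz.
52 Hz mod fs = 4 Hz.
4 Hz ≤ fs/2 = 24 Hz, appears at 4 Hz.
112 Hz mod fs = 16 Hz.
16 Hz ≤ fs/2 = 24 Hz, appears at 16 Hz.
128 Hz mod fs = 32 Hz.
32 Hz > fs/2 = 24 Hz, folds to fs − 32 Hz = 16 Hz.
204 Hz mod fs = 12 Hz.
12 Hz ≤ fs/2 = 24 Hz, appears at 12 Hz.
64 Hz mod fs = 16 Hz.
16 Hz ≤ fs/2 = 24 Hz, appears at 16 Hz.
Distinct values: {4 Hz, 12 Hz, 16 Hz}.

4 Hz, 12 Hz, 16 Hz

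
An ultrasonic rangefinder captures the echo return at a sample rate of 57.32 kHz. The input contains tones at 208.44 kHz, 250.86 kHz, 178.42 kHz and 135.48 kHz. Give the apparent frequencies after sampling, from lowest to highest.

6.46 kHz, 20.84 kHz, 21.58 kHz

fs/2 = 28.66 kHz.
208.44 kHz mod fs = 36.48 kHz.
36.48 kHz > fs/2 = 28.66 kHz, folds to fs − 36.48 kHz = 20.84 kHz.
250.86 kHz mod fs = 21.58 kHz.
21.58 kHz ≤ fs/2 = 28.66 kHz, appears at 21.58 kHz.
178.42 kHz mod fs = 6.46 kHz.
6.46 kHz ≤ fs/2 = 28.66 kHz, appears at 6.46 kHz.
135.48 kHz mod fs = 20.84 kHz.
20.84 kHz ≤ fs/2 = 28.66 kHz, appears at 20.84 kHz.
Distinct values: {6.46 kHz, 20.84 kHz, 21.58 kHz}.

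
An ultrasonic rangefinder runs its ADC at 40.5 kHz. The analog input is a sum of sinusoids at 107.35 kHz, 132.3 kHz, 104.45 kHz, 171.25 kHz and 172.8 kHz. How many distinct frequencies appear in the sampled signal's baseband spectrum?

4

fs/2 = 20.25 kHz.
107.35 kHz mod fs = 26.35 kHz.
26.35 kHz > fs/2 = 20.25 kHz, folds to fs − 26.35 kHz = 14.15 kHz.
132.3 kHz mod fs = 10.8 kHz.
10.8 kHz ≤ fs/2 = 20.25 kHz, appears at 10.8 kHz.
104.45 kHz mod fs = 23.45 kHz.
23.45 kHz > fs/2 = 20.25 kHz, folds to fs − 23.45 kHz = 17.05 kHz.
171.25 kHz mod fs = 9.25 kHz.
9.25 kHz ≤ fs/2 = 20.25 kHz, appears at 9.25 kHz.
172.8 kHz mod fs = 10.8 kHz.
10.8 kHz ≤ fs/2 = 20.25 kHz, appears at 10.8 kHz.
Distinct values: {9.25 kHz, 10.8 kHz, 14.15 kHz, 17.05 kHz} → 4.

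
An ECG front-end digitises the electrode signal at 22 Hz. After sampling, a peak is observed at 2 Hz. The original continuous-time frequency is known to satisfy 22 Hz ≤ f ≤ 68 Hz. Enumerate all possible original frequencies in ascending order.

Frequencies that alias to 2 Hz are k·fs ± 2 Hz for integer k ≥ 0.
k=0: 2 Hz.
k=1: 20 Hz, 24 Hz.
k=2: 42 Hz, 46 Hz.
k=3: 64 Hz, 68 Hz.
k=4: 86 Hz, 90 Hz.
Within [22 Hz, 68 Hz]: 24 Hz, 42 Hz, 46 Hz, 64 Hz, 68 Hz.

24 Hz, 42 Hz, 46 Hz, 64 Hz, 68 Hz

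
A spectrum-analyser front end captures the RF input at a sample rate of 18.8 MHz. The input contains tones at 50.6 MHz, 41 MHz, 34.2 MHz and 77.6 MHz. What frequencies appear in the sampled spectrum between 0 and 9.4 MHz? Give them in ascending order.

fs/2 = 9.4 MHz.
50.6 MHz mod fs = 13 MHz.
13 MHz > fs/2 = 9.4 MHz, folds to fs − 13 MHz = 5.8 MHz.
41 MHz mod fs = 3.4 MHz.
3.4 MHz ≤ fs/2 = 9.4 MHz, appears at 3.4 MHz.
34.2 MHz mod fs = 15.4 MHz.
15.4 MHz > fs/2 = 9.4 MHz, folds to fs − 15.4 MHz = 3.4 MHz.
77.6 MHz mod fs = 2.4 MHz.
2.4 MHz ≤ fs/2 = 9.4 MHz, appears at 2.4 MHz.
Distinct values: {2.4 MHz, 3.4 MHz, 5.8 MHz}.

2.4 MHz, 3.4 MHz, 5.8 MHz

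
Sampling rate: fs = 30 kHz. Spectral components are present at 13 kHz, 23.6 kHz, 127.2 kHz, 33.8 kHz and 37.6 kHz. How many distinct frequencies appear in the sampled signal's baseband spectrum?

fs/2 = 15 kHz.
13 kHz ≤ fs/2 = 15 kHz, passes unchanged.
23.6 kHz > fs/2 = 15 kHz, folds to fs − 23.6 kHz = 6.4 kHz.
127.2 kHz mod fs = 7.2 kHz.
7.2 kHz ≤ fs/2 = 15 kHz, appears at 7.2 kHz.
33.8 kHz mod fs = 3.8 kHz.
3.8 kHz ≤ fs/2 = 15 kHz, appears at 3.8 kHz.
37.6 kHz mod fs = 7.6 kHz.
7.6 kHz ≤ fs/2 = 15 kHz, appears at 7.6 kHz.
Distinct values: {3.8 kHz, 6.4 kHz, 7.2 kHz, 7.6 kHz, 13 kHz} → 5.

5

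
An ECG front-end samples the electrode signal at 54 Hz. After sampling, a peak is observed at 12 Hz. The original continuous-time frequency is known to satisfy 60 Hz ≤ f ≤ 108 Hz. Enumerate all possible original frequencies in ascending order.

Frequencies that alias to 12 Hz are k·fs ± 12 Hz for integer k ≥ 0.
k=0: 12 Hz.
k=1: 42 Hz, 66 Hz.
k=2: 96 Hz, 120 Hz.
k=3: 150 Hz, 174 Hz.
Within [60 Hz, 108 Hz]: 66 Hz, 96 Hz.

66 Hz, 96 Hz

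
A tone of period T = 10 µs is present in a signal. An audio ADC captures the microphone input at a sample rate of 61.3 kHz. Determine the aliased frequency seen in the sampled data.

T = 10 µs → f = 1/T = 100 kHz.
100 kHz mod fs = 38.7 kHz.
38.7 kHz > fs/2 = 30.65 kHz, folds to fs − 38.7 kHz = 22.6 kHz.

22.6 kHz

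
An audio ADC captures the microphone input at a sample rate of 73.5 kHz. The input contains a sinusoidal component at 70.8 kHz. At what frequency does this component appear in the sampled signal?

70.8 kHz > fs/2 = 36.75 kHz, folds to fs − 70.8 kHz = 2.7 kHz.

2.7 kHz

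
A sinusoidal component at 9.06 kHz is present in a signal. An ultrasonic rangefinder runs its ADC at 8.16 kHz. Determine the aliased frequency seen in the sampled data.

0.9 kHz

9.06 kHz mod fs = 0.9 kHz.
0.9 kHz ≤ fs/2 = 4.08 kHz, appears at 0.9 kHz.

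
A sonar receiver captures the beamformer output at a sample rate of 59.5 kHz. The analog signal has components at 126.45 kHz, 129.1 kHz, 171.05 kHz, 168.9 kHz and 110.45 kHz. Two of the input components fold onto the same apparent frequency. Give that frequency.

7.45 kHz

fs/2 = 29.75 kHz.
126.45 kHz mod fs = 7.45 kHz.
7.45 kHz ≤ fs/2 = 29.75 kHz, appears at 7.45 kHz.
129.1 kHz mod fs = 10.1 kHz.
10.1 kHz ≤ fs/2 = 29.75 kHz, appears at 10.1 kHz.
171.05 kHz mod fs = 52.05 kHz.
52.05 kHz > fs/2 = 29.75 kHz, folds to fs − 52.05 kHz = 7.45 kHz.
168.9 kHz mod fs = 49.9 kHz.
49.9 kHz > fs/2 = 29.75 kHz, folds to fs − 49.9 kHz = 9.6 kHz.
110.45 kHz mod fs = 50.95 kHz.
50.95 kHz > fs/2 = 29.75 kHz, folds to fs − 50.95 kHz = 8.55 kHz.
126.45 kHz and 171.05 kHz both map to 7.45 kHz.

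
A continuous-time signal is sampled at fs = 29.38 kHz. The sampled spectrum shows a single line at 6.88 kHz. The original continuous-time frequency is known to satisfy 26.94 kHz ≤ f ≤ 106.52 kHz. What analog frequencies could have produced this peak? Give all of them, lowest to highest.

36.26 kHz, 51.88 kHz, 65.64 kHz, 81.26 kHz, 95.02 kHz

Frequencies that alias to 6.88 kHz are k·fs ± 6.88 kHz for integer k ≥ 0.
k=0: 6.88 kHz.
k=1: 22.5 kHz, 36.26 kHz.
k=2: 51.88 kHz, 65.64 kHz.
k=3: 81.26 kHz, 95.02 kHz.
k=4: 110.64 kHz, 124.4 kHz.
Within [26.94 kHz, 106.52 kHz]: 36.26 kHz, 51.88 kHz, 65.64 kHz, 81.26 kHz, 95.02 kHz.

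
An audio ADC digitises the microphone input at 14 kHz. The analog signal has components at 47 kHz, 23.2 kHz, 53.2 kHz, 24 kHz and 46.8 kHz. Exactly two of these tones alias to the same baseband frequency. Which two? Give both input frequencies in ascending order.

23.2 kHz, 46.8 kHz

fs/2 = 7 kHz.
47 kHz mod fs = 5 kHz.
5 kHz ≤ fs/2 = 7 kHz, appears at 5 kHz.
23.2 kHz mod fs = 9.2 kHz.
9.2 kHz > fs/2 = 7 kHz, folds to fs − 9.2 kHz = 4.8 kHz.
53.2 kHz mod fs = 11.2 kHz.
11.2 kHz > fs/2 = 7 kHz, folds to fs − 11.2 kHz = 2.8 kHz.
24 kHz mod fs = 10 kHz.
10 kHz > fs/2 = 7 kHz, folds to fs − 10 kHz = 4 kHz.
46.8 kHz mod fs = 4.8 kHz.
4.8 kHz ≤ fs/2 = 7 kHz, appears at 4.8 kHz.
23.2 kHz and 46.8 kHz both map to 4.8 kHz.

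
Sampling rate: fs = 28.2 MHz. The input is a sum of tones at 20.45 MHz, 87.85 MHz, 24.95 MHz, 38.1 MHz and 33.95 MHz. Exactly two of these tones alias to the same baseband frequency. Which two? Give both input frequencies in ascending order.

fs/2 = 14.1 MHz.
20.45 MHz > fs/2 = 14.1 MHz, folds to fs − 20.45 MHz = 7.75 MHz.
87.85 MHz mod fs = 3.25 MHz.
3.25 MHz ≤ fs/2 = 14.1 MHz, appears at 3.25 MHz.
24.95 MHz > fs/2 = 14.1 MHz, folds to fs − 24.95 MHz = 3.25 MHz.
38.1 MHz mod fs = 9.9 MHz.
9.9 MHz ≤ fs/2 = 14.1 MHz, appears at 9.9 MHz.
33.95 MHz mod fs = 5.75 MHz.
5.75 MHz ≤ fs/2 = 14.1 MHz, appears at 5.75 MHz.
24.95 MHz and 87.85 MHz both map to 3.25 MHz.

24.95 MHz, 87.85 MHz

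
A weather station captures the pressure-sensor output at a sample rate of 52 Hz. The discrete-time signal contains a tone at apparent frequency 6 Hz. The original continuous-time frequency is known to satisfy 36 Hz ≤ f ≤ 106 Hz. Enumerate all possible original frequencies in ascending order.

Frequencies that alias to 6 Hz are k·fs ± 6 Hz for integer k ≥ 0.
k=0: 6 Hz.
k=1: 46 Hz, 58 Hz.
k=2: 98 Hz, 110 Hz.
k=3: 150 Hz, 162 Hz.
Within [36 Hz, 106 Hz]: 46 Hz, 58 Hz, 98 Hz.

46 Hz, 58 Hz, 98 Hz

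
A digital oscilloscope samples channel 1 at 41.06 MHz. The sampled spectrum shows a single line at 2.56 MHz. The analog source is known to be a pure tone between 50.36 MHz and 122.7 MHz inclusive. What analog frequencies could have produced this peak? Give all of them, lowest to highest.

Frequencies that alias to 2.56 MHz are k·fs ± 2.56 MHz for integer k ≥ 0.
k=0: 2.56 MHz.
k=1: 38.5 MHz, 43.62 MHz.
k=2: 79.56 MHz, 84.68 MHz.
k=3: 120.62 MHz, 125.74 MHz.
k=4: 161.68 MHz, 166.8 MHz.
Within [50.36 MHz, 122.7 MHz]: 79.56 MHz, 84.68 MHz, 120.62 MHz.

79.56 MHz, 84.68 MHz, 120.62 MHz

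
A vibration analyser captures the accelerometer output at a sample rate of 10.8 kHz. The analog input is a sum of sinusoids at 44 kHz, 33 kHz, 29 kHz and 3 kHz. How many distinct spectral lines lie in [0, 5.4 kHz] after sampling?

4

fs/2 = 5.4 kHz.
44 kHz mod fs = 0.8 kHz.
0.8 kHz ≤ fs/2 = 5.4 kHz, appears at 0.8 kHz.
33 kHz mod fs = 0.6 kHz.
0.6 kHz ≤ fs/2 = 5.4 kHz, appears at 0.6 kHz.
29 kHz mod fs = 7.4 kHz.
7.4 kHz > fs/2 = 5.4 kHz, folds to fs − 7.4 kHz = 3.4 kHz.
3 kHz ≤ fs/2 = 5.4 kHz, passes unchanged.
Distinct values: {0.6 kHz, 0.8 kHz, 3 kHz, 3.4 kHz} → 4.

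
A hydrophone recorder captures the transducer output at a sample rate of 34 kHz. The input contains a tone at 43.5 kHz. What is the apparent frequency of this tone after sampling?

9.5 kHz

43.5 kHz mod fs = 9.5 kHz.
9.5 kHz ≤ fs/2 = 17 kHz, appears at 9.5 kHz.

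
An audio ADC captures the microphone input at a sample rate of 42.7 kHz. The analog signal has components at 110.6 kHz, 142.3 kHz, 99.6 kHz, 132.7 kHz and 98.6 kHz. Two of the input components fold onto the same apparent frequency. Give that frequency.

fs/2 = 21.35 kHz.
110.6 kHz mod fs = 25.2 kHz.
25.2 kHz > fs/2 = 21.35 kHz, folds to fs − 25.2 kHz = 17.5 kHz.
142.3 kHz mod fs = 14.2 kHz.
14.2 kHz ≤ fs/2 = 21.35 kHz, appears at 14.2 kHz.
99.6 kHz mod fs = 14.2 kHz.
14.2 kHz ≤ fs/2 = 21.35 kHz, appears at 14.2 kHz.
132.7 kHz mod fs = 4.6 kHz.
4.6 kHz ≤ fs/2 = 21.35 kHz, appears at 4.6 kHz.
98.6 kHz mod fs = 13.2 kHz.
13.2 kHz ≤ fs/2 = 21.35 kHz, appears at 13.2 kHz.
99.6 kHz and 142.3 kHz both map to 14.2 kHz.

14.2 kHz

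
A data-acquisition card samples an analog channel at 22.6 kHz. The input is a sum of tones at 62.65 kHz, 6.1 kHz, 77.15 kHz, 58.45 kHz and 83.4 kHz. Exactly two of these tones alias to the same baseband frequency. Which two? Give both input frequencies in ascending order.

fs/2 = 11.3 kHz.
62.65 kHz mod fs = 17.45 kHz.
17.45 kHz > fs/2 = 11.3 kHz, folds to fs − 17.45 kHz = 5.15 kHz.
6.1 kHz ≤ fs/2 = 11.3 kHz, passes unchanged.
77.15 kHz mod fs = 9.35 kHz.
9.35 kHz ≤ fs/2 = 11.3 kHz, appears at 9.35 kHz.
58.45 kHz mod fs = 13.25 kHz.
13.25 kHz > fs/2 = 11.3 kHz, folds to fs − 13.25 kHz = 9.35 kHz.
83.4 kHz mod fs = 15.6 kHz.
15.6 kHz > fs/2 = 11.3 kHz, folds to fs − 15.6 kHz = 7 kHz.
58.45 kHz and 77.15 kHz both map to 9.35 kHz.

58.45 kHz, 77.15 kHz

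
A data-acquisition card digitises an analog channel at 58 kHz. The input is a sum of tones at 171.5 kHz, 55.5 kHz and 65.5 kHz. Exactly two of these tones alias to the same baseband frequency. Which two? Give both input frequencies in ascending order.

fs/2 = 29 kHz.
171.5 kHz mod fs = 55.5 kHz.
55.5 kHz > fs/2 = 29 kHz, folds to fs − 55.5 kHz = 2.5 kHz.
55.5 kHz > fs/2 = 29 kHz, folds to fs − 55.5 kHz = 2.5 kHz.
65.5 kHz mod fs = 7.5 kHz.
7.5 kHz ≤ fs/2 = 29 kHz, appears at 7.5 kHz.
55.5 kHz and 171.5 kHz both map to 2.5 kHz.

55.5 kHz, 171.5 kHz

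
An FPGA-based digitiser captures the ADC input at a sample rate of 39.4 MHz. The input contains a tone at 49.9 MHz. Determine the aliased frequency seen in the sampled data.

10.5 MHz

49.9 MHz mod fs = 10.5 MHz.
10.5 MHz ≤ fs/2 = 19.7 MHz, appears at 10.5 MHz.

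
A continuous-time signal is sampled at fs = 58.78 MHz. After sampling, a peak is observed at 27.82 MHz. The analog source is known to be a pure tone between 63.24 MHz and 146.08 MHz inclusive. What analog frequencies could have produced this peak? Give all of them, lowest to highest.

Frequencies that alias to 27.82 MHz are k·fs ± 27.82 MHz for integer k ≥ 0.
k=0: 27.82 MHz.
k=1: 30.96 MHz, 86.6 MHz.
k=2: 89.74 MHz, 145.38 MHz.
k=3: 148.52 MHz, 204.16 MHz.
Within [63.24 MHz, 146.08 MHz]: 86.6 MHz, 89.74 MHz, 145.38 MHz.

86.6 MHz, 89.74 MHz, 145.38 MHz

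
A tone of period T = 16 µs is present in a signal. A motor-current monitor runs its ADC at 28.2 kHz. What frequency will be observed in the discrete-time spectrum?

T = 16 µs → f = 1/T = 62.5 kHz.
62.5 kHz mod fs = 6.1 kHz.
6.1 kHz ≤ fs/2 = 14.1 kHz, appears at 6.1 kHz.

6.1 kHz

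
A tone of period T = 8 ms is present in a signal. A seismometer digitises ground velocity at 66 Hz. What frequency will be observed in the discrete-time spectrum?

T = 8 ms → f = 1/T = 125 Hz.
125 Hz mod fs = 59 Hz.
59 Hz > fs/2 = 33 Hz, folds to fs − 59 Hz = 7 Hz.

7 Hz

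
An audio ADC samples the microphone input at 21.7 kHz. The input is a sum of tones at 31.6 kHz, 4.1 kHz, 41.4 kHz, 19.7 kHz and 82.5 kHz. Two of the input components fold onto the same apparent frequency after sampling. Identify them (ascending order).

19.7 kHz, 41.4 kHz

fs/2 = 10.85 kHz.
31.6 kHz mod fs = 9.9 kHz.
9.9 kHz ≤ fs/2 = 10.85 kHz, appears at 9.9 kHz.
4.1 kHz ≤ fs/2 = 10.85 kHz, passes unchanged.
41.4 kHz mod fs = 19.7 kHz.
19.7 kHz > fs/2 = 10.85 kHz, folds to fs − 19.7 kHz = 2 kHz.
19.7 kHz > fs/2 = 10.85 kHz, folds to fs − 19.7 kHz = 2 kHz.
82.5 kHz mod fs = 17.4 kHz.
17.4 kHz > fs/2 = 10.85 kHz, folds to fs − 17.4 kHz = 4.3 kHz.
19.7 kHz and 41.4 kHz both map to 2 kHz.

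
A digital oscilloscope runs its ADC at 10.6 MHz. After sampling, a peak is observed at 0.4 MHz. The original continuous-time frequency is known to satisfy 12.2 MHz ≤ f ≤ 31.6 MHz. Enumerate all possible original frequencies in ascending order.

20.8 MHz, 21.6 MHz, 31.4 MHz

Frequencies that alias to 0.4 MHz are k·fs ± 0.4 MHz for integer k ≥ 0.
k=0: 0.4 MHz.
k=1: 10.2 MHz, 11 MHz.
k=2: 20.8 MHz, 21.6 MHz.
k=3: 31.4 MHz, 32.2 MHz.
k=4: 42 MHz, 42.8 MHz.
Within [12.2 MHz, 31.6 MHz]: 20.8 MHz, 21.6 MHz, 31.4 MHz.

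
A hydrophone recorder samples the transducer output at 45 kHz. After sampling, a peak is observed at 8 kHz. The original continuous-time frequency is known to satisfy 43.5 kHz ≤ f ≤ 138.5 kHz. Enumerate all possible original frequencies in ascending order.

Frequencies that alias to 8 kHz are k·fs ± 8 kHz for integer k ≥ 0.
k=0: 8 kHz.
k=1: 37 kHz, 53 kHz.
k=2: 82 kHz, 98 kHz.
k=3: 127 kHz, 143 kHz.
k=4: 172 kHz, 188 kHz.
Within [43.5 kHz, 138.5 kHz]: 53 kHz, 82 kHz, 98 kHz, 127 kHz.

53 kHz, 82 kHz, 98 kHz, 127 kHz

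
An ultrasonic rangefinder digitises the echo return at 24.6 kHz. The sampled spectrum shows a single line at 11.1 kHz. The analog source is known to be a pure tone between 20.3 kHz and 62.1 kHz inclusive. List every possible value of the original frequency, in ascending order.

35.7 kHz, 38.1 kHz, 60.3 kHz

Frequencies that alias to 11.1 kHz are k·fs ± 11.1 kHz for integer k ≥ 0.
k=0: 11.1 kHz.
k=1: 13.5 kHz, 35.7 kHz.
k=2: 38.1 kHz, 60.3 kHz.
k=3: 62.7 kHz, 84.9 kHz.
Within [20.3 kHz, 62.1 kHz]: 35.7 kHz, 38.1 kHz, 60.3 kHz.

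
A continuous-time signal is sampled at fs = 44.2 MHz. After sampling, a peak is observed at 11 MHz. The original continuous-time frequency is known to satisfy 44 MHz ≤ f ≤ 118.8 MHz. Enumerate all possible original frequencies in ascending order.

Frequencies that alias to 11 MHz are k·fs ± 11 MHz for integer k ≥ 0.
k=0: 11 MHz.
k=1: 33.2 MHz, 55.2 MHz.
k=2: 77.4 MHz, 99.4 MHz.
k=3: 121.6 MHz, 143.6 MHz.
Within [44 MHz, 118.8 MHz]: 55.2 MHz, 77.4 MHz, 99.4 MHz.

55.2 MHz, 77.4 MHz, 99.4 MHz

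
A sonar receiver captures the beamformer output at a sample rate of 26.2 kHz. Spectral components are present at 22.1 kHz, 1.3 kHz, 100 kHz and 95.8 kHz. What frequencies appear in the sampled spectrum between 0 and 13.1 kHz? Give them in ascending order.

1.3 kHz, 4.1 kHz, 4.8 kHz, 9 kHz

fs/2 = 13.1 kHz.
22.1 kHz > fs/2 = 13.1 kHz, folds to fs − 22.1 kHz = 4.1 kHz.
1.3 kHz ≤ fs/2 = 13.1 kHz, passes unchanged.
100 kHz mod fs = 21.4 kHz.
21.4 kHz > fs/2 = 13.1 kHz, folds to fs − 21.4 kHz = 4.8 kHz.
95.8 kHz mod fs = 17.2 kHz.
17.2 kHz > fs/2 = 13.1 kHz, folds to fs − 17.2 kHz = 9 kHz.
Distinct values: {1.3 kHz, 4.1 kHz, 4.8 kHz, 9 kHz}.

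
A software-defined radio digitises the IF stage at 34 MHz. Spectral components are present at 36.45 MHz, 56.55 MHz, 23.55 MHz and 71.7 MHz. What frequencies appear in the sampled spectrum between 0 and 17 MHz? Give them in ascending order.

2.45 MHz, 3.7 MHz, 10.45 MHz, 11.45 MHz

fs/2 = 17 MHz.
36.45 MHz mod fs = 2.45 MHz.
2.45 MHz ≤ fs/2 = 17 MHz, appears at 2.45 MHz.
56.55 MHz mod fs = 22.55 MHz.
22.55 MHz > fs/2 = 17 MHz, folds to fs − 22.55 MHz = 11.45 MHz.
23.55 MHz > fs/2 = 17 MHz, folds to fs − 23.55 MHz = 10.45 MHz.
71.7 MHz mod fs = 3.7 MHz.
3.7 MHz ≤ fs/2 = 17 MHz, appears at 3.7 MHz.
Distinct values: {2.45 MHz, 3.7 MHz, 10.45 MHz, 11.45 MHz}.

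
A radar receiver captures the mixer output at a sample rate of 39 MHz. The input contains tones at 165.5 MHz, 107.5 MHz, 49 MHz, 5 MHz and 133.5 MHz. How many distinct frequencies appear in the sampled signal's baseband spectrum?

4

fs/2 = 19.5 MHz.
165.5 MHz mod fs = 9.5 MHz.
9.5 MHz ≤ fs/2 = 19.5 MHz, appears at 9.5 MHz.
107.5 MHz mod fs = 29.5 MHz.
29.5 MHz > fs/2 = 19.5 MHz, folds to fs − 29.5 MHz = 9.5 MHz.
49 MHz mod fs = 10 MHz.
10 MHz ≤ fs/2 = 19.5 MHz, appears at 10 MHz.
5 MHz ≤ fs/2 = 19.5 MHz, passes unchanged.
133.5 MHz mod fs = 16.5 MHz.
16.5 MHz ≤ fs/2 = 19.5 MHz, appears at 16.5 MHz.
Distinct values: {5 MHz, 9.5 MHz, 10 MHz, 16.5 MHz} → 4.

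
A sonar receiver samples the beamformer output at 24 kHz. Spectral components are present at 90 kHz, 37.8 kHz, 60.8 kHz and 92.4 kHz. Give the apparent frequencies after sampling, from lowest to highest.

3.6 kHz, 6 kHz, 10.2 kHz, 11.2 kHz

fs/2 = 12 kHz.
90 kHz mod fs = 18 kHz.
18 kHz > fs/2 = 12 kHz, folds to fs − 18 kHz = 6 kHz.
37.8 kHz mod fs = 13.8 kHz.
13.8 kHz > fs/2 = 12 kHz, folds to fs − 13.8 kHz = 10.2 kHz.
60.8 kHz mod fs = 12.8 kHz.
12.8 kHz > fs/2 = 12 kHz, folds to fs − 12.8 kHz = 11.2 kHz.
92.4 kHz mod fs = 20.4 kHz.
20.4 kHz > fs/2 = 12 kHz, folds to fs − 20.4 kHz = 3.6 kHz.
Distinct values: {3.6 kHz, 6 kHz, 10.2 kHz, 11.2 kHz}.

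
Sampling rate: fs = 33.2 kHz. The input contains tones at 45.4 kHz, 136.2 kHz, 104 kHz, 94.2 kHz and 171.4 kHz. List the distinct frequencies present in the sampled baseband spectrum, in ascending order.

fs/2 = 16.6 kHz.
45.4 kHz mod fs = 12.2 kHz.
12.2 kHz ≤ fs/2 = 16.6 kHz, appears at 12.2 kHz.
136.2 kHz mod fs = 3.4 kHz.
3.4 kHz ≤ fs/2 = 16.6 kHz, appears at 3.4 kHz.
104 kHz mod fs = 4.4 kHz.
4.4 kHz ≤ fs/2 = 16.6 kHz, appears at 4.4 kHz.
94.2 kHz mod fs = 27.8 kHz.
27.8 kHz > fs/2 = 16.6 kHz, folds to fs − 27.8 kHz = 5.4 kHz.
171.4 kHz mod fs = 5.4 kHz.
5.4 kHz ≤ fs/2 = 16.6 kHz, appears at 5.4 kHz.
Distinct values: {3.4 kHz, 4.4 kHz, 5.4 kHz, 12.2 kHz}.

3.4 kHz, 4.4 kHz, 5.4 kHz, 12.2 kHz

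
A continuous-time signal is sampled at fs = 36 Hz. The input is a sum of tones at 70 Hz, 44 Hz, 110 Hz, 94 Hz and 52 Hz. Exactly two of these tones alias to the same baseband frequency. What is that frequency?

2 Hz

fs/2 = 18 Hz.
70 Hz mod fs = 34 Hz.
34 Hz > fs/2 = 18 Hz, folds to fs − 34 Hz = 2 Hz.
44 Hz mod fs = 8 Hz.
8 Hz ≤ fs/2 = 18 Hz, appears at 8 Hz.
110 Hz mod fs = 2 Hz.
2 Hz ≤ fs/2 = 18 Hz, appears at 2 Hz.
94 Hz mod fs = 22 Hz.
22 Hz > fs/2 = 18 Hz, folds to fs − 22 Hz = 14 Hz.
52 Hz mod fs = 16 Hz.
16 Hz ≤ fs/2 = 18 Hz, appears at 16 Hz.
70 Hz and 110 Hz both map to 2 Hz.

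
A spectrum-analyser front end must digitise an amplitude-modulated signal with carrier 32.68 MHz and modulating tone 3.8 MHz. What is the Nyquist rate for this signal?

72.96 MHz

AM sidebands sit at fc ± fm = 28.88 MHz and 36.48 MHz.
Highest-frequency component: 36.48 MHz.
Nyquist rate = 2 × 36.48 MHz = 72.96 MHz.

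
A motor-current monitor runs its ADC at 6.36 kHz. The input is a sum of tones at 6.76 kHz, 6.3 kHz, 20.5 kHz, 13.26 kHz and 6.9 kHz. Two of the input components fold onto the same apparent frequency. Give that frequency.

0.54 kHz

fs/2 = 3.18 kHz.
6.76 kHz mod fs = 0.4 kHz.
0.4 kHz ≤ fs/2 = 3.18 kHz, appears at 0.4 kHz.
6.3 kHz > fs/2 = 3.18 kHz, folds to fs − 6.3 kHz = 0.06 kHz.
20.5 kHz mod fs = 1.42 kHz.
1.42 kHz ≤ fs/2 = 3.18 kHz, appears at 1.42 kHz.
13.26 kHz mod fs = 0.54 kHz.
0.54 kHz ≤ fs/2 = 3.18 kHz, appears at 0.54 kHz.
6.9 kHz mod fs = 0.54 kHz.
0.54 kHz ≤ fs/2 = 3.18 kHz, appears at 0.54 kHz.
6.9 kHz and 13.26 kHz both map to 0.54 kHz.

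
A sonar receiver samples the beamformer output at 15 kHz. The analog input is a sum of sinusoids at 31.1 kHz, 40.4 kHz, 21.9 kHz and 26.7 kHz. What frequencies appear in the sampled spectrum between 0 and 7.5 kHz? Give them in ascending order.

1.1 kHz, 3.3 kHz, 4.6 kHz, 6.9 kHz

fs/2 = 7.5 kHz.
31.1 kHz mod fs = 1.1 kHz.
1.1 kHz ≤ fs/2 = 7.5 kHz, appears at 1.1 kHz.
40.4 kHz mod fs = 10.4 kHz.
10.4 kHz > fs/2 = 7.5 kHz, folds to fs − 10.4 kHz = 4.6 kHz.
21.9 kHz mod fs = 6.9 kHz.
6.9 kHz ≤ fs/2 = 7.5 kHz, appears at 6.9 kHz.
26.7 kHz mod fs = 11.7 kHz.
11.7 kHz > fs/2 = 7.5 kHz, folds to fs − 11.7 kHz = 3.3 kHz.
Distinct values: {1.1 kHz, 3.3 kHz, 4.6 kHz, 6.9 kHz}.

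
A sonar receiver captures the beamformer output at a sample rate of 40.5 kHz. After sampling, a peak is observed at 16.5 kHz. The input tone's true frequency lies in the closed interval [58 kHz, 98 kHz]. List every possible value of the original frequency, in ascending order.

Frequencies that alias to 16.5 kHz are k·fs ± 16.5 kHz for integer k ≥ 0.
k=0: 16.5 kHz.
k=1: 24 kHz, 57 kHz.
k=2: 64.5 kHz, 97.5 kHz.
k=3: 105 kHz, 138 kHz.
Within [58 kHz, 98 kHz]: 64.5 kHz, 97.5 kHz.

64.5 kHz, 97.5 kHz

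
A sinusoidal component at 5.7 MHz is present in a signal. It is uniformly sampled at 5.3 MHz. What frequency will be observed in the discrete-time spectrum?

5.7 MHz mod fs = 0.4 MHz.
0.4 MHz ≤ fs/2 = 2.65 MHz, appears at 0.4 MHz.

0.4 MHz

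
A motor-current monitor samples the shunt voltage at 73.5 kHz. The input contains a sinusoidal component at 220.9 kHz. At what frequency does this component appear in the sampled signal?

220.9 kHz mod fs = 0.4 kHz.
0.4 kHz ≤ fs/2 = 36.75 kHz, appears at 0.4 kHz.

0.4 kHz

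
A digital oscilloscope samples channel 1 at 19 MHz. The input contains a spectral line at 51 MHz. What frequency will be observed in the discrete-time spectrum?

51 MHz mod fs = 13 MHz.
13 MHz > fs/2 = 9.5 MHz, folds to fs − 13 MHz = 6 MHz.

6 MHz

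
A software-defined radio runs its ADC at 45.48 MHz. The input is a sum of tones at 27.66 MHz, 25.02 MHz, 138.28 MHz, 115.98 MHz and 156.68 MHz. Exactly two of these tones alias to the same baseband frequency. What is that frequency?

20.46 MHz

fs/2 = 22.74 MHz.
27.66 MHz > fs/2 = 22.74 MHz, folds to fs − 27.66 MHz = 17.82 MHz.
25.02 MHz > fs/2 = 22.74 MHz, folds to fs − 25.02 MHz = 20.46 MHz.
138.28 MHz mod fs = 1.84 MHz.
1.84 MHz ≤ fs/2 = 22.74 MHz, appears at 1.84 MHz.
115.98 MHz mod fs = 25.02 MHz.
25.02 MHz > fs/2 = 22.74 MHz, folds to fs − 25.02 MHz = 20.46 MHz.
156.68 MHz mod fs = 20.24 MHz.
20.24 MHz ≤ fs/2 = 22.74 MHz, appears at 20.24 MHz.
25.02 MHz and 115.98 MHz both map to 20.46 MHz.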